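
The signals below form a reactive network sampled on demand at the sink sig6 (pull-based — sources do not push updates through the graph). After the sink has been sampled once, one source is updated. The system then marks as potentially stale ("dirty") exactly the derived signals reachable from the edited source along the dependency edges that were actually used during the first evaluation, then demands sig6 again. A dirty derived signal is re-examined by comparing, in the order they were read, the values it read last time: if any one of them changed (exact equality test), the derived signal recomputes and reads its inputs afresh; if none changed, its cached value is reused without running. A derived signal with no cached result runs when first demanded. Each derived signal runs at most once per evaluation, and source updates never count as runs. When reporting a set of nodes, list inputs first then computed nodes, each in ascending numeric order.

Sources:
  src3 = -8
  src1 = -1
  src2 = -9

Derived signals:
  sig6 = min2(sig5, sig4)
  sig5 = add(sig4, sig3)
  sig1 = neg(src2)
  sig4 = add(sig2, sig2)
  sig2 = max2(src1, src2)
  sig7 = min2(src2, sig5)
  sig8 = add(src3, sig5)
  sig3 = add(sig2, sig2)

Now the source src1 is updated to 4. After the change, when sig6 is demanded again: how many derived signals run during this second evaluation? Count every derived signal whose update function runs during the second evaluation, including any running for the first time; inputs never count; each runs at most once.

Run set: sig2, sig3, sig4, sig5, sig6 (5 run).

Initial pass — values computed on the first demand:
  sig2 = max2(-1, -9) = -1
  sig3 = add(-1, -1) = -2
  sig4 = add(-1, -1) = -2
  sig5 = add(-2, -2) = -4
  sig6 = min2(-4, -2) = -4

Second demand — change propagation:
  sig2: re-runs because src1 -1->4; new result 4.
  sig3: re-runs because sig2 -1->4; sig2 -1->4; new result 8.
  sig4: re-runs because sig2 -1->4; sig2 -1->4; new result 8.
  sig5: re-runs because sig4 -2->8; sig3 -2->8; new result 16.
  sig6: re-runs because sig5 -4->16; sig4 -2->8; new result 8.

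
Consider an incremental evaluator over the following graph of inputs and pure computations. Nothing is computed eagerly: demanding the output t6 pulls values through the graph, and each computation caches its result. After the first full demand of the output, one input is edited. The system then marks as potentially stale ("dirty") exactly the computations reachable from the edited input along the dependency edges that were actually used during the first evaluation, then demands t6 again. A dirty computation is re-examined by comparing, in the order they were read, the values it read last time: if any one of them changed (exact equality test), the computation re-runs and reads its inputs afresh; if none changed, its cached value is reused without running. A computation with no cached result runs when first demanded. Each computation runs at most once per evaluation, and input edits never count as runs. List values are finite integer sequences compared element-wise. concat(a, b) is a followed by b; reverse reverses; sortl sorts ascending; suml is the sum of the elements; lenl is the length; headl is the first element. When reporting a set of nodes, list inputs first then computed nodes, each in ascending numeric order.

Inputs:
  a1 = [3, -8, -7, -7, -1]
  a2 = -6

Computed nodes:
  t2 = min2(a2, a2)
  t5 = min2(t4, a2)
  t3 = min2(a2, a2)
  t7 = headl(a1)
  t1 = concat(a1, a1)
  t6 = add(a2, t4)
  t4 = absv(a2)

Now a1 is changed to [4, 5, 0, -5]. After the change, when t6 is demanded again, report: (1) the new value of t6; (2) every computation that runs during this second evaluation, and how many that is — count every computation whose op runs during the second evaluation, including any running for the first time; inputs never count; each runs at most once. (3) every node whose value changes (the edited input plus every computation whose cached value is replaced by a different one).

t6 now evaluates to 0.
Run set: none (0 run).
Changed values: a1.
The important point: nothing the output needs ever reads a1, so the edit is invisible to it.

Initial pass — values computed on the first demand:
  t4 = absv(-6) = 6
  t6 = add(-6, 6) = 0

Second demand — change propagation:
  no demanded computation ever read a1, so the edit dirties nothing and nothing runs.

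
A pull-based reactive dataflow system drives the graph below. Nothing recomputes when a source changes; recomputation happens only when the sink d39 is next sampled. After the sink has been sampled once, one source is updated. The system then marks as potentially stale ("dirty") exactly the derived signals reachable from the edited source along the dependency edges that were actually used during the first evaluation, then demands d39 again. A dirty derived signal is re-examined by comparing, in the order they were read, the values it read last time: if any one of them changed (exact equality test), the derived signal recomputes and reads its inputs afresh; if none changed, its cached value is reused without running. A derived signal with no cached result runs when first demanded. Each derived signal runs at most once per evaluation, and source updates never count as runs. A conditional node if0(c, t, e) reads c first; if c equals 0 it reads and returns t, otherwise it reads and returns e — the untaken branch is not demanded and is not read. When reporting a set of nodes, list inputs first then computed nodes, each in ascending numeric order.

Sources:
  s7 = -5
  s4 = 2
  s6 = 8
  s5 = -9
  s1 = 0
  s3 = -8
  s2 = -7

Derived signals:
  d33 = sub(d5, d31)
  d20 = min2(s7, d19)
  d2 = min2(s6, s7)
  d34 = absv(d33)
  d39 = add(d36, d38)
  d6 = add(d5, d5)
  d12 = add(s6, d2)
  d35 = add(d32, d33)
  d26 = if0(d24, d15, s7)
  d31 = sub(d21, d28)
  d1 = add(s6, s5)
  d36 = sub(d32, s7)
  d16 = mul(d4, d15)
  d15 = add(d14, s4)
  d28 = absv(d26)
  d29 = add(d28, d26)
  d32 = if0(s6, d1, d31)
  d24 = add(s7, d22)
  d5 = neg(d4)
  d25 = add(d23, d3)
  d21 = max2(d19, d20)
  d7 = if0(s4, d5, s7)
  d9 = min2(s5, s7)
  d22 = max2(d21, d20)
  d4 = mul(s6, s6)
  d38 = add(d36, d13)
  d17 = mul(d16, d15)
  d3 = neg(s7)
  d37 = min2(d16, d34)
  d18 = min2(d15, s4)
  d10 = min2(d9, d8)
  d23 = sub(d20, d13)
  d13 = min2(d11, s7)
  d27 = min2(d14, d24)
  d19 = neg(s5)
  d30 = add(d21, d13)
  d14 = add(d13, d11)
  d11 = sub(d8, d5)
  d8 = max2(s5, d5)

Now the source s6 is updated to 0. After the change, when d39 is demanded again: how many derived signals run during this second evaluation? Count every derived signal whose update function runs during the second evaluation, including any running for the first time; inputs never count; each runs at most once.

Derived signals that run: d1, d4, d5, d8, d11, d13, d32, d36, d38, d39 — 10 in total.
Key observation: a condition flipped, so demand reaches new nodes — d1 runs for the first time.

First evaluation (everything demanded from the output):
  d4 = mul(8, 8) = 64
  d5 = neg(64) = -64
  d8 = max2(-9, -64) = -9
  d11 = sub(-9, -64) = 55
  d13 = min2(55, -5) = -5
  d19 = neg(-9) = 9
  d20 = min2(-5, 9) = -5
  d21 = max2(9, -5) = 9
  d22 = max2(9, -5) = 9
  d24 = add(-5, 9) = 4
  d26 = if0(d24=4 -> else branch s7) = -5
  d28 = absv(-5) = 5
  d31 = sub(9, 5) = 4
  d32 = if0(s6=8 -> else branch d31) = 4
  d36 = sub(4, -5) = 9
  d38 = add(9, -5) = 4
  d39 = add(9, 4) = 13

Propagation after the edit:
  d1: demanded for the first time — runs, produces -9.
  d4: runs — s6 8->0; s6 8->0; result 0.
  d5: runs — d4 64->0; result 0.
  d8: runs — d5 -64->0; result 0.
  d11: runs — d8 -9->0; d5 -64->0; result 0.
  d13: runs — d11 55->0; result -5 (same value as before).
  d32: runs — s6 8->0; result -9.
  d36: runs — d32 4->-9; result -4.
  d38: runs — d36 9->-4; result -9.
  d39: runs — d36 9->-4; d38 4->-9; result -13.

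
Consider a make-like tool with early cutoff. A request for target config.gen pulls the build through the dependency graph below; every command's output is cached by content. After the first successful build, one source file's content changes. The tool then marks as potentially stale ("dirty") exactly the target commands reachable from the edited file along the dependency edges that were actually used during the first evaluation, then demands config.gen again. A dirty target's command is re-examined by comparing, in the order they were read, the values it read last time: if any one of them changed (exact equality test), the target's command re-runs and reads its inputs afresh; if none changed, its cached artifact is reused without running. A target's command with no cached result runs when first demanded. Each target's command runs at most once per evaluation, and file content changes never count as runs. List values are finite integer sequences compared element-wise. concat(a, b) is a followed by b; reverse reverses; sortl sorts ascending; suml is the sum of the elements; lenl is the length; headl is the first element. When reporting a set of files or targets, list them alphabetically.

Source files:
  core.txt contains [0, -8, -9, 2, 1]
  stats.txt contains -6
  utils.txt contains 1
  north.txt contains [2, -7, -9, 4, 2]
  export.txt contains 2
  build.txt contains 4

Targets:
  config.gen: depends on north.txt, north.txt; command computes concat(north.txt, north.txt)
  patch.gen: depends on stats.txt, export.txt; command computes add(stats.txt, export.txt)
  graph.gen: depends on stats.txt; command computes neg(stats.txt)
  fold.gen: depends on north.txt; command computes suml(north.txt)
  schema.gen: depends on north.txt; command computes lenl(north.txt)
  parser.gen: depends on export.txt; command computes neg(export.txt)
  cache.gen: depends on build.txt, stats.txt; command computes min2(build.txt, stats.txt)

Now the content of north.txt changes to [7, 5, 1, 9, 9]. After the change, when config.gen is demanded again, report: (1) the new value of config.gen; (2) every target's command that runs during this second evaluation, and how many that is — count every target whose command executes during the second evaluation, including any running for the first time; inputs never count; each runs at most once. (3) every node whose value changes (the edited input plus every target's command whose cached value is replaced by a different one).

Demanding config.gen again yields [7, 5, 1, 9, 9, 7, 5, 1, 9, 9].
1 target commands run: config.gen.
The nodes whose values change: config.gen, north.txt.

First demand of the output computes:
  config.gen = concat([2, -7, -9, 4, 2], [2, -7, -9, 4, 2]) = [2, -7, -9, 4, 2, 2, -7, -9, 4, 2]

After the edit, cleaning proceeds:
  config.gen: a read changed (north.txt [2, -7, -9, 4, 2]->[7, 5, 1, 9, 9]; north.txt [2, -7, -9, 4, 2]->[7, 5, 1, 9, 9]) — executes, giving [7, 5, 1, 9, 9, 7, 5, 1, 9, 9].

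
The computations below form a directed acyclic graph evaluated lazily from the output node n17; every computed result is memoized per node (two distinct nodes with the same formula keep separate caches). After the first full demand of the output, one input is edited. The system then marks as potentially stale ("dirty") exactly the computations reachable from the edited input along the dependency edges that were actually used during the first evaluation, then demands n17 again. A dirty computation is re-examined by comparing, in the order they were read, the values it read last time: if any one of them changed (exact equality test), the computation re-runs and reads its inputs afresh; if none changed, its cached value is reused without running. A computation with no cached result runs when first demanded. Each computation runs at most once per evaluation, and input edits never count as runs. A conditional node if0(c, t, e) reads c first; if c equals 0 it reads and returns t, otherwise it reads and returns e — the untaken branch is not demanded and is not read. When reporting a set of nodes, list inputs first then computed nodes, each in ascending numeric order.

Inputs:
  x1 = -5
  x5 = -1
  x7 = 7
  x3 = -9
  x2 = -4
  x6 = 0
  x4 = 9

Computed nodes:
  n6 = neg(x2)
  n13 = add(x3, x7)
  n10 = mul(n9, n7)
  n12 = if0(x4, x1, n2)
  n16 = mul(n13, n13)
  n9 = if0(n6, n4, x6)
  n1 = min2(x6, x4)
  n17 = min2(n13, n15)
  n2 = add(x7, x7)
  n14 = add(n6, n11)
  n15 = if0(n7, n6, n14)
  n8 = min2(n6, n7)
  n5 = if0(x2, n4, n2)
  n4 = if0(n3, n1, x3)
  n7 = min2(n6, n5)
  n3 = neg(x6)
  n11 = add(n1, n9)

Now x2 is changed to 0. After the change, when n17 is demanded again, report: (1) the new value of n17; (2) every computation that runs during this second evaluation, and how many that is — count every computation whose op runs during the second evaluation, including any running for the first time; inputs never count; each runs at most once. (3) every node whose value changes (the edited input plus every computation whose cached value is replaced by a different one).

First demand of the output computes:
  n1 = min2(0, 9) = 0
  n2 = add(7, 7) = 14
  n5 = if0(x2=-4 -> else branch n2) = 14
  n6 = neg(-4) = 4
  n7 = min2(4, 14) = 4
  n9 = if0(n6=4 -> else branch x6) = 0
  n11 = add(0, 0) = 0
  n13 = add(-9, 7) = -2
  n14 = add(4, 0) = 4
  n15 = if0(n7=4 -> else branch n14) = 4
  n17 = min2(-2, 4) = -2

After the edit, cleaning proceeds:
  n3: had never run; runs now, result 0.
  n4: had never run; runs now, result 0.
  n5: a read changed (x2 -4->0) — executes, giving 0.
  n6: a read changed (x2 -4->0) — executes, giving 0.
  n7: a read changed (n6 4->0; n5 14->0) — executes, giving 0.
  n9: stays stale; no demand reaches it after the flip.
  n11: stays stale; no demand reaches it after the flip.
  n14: stays stale; no demand reaches it after the flip.
  n15: a read changed (n7 4->0) — executes, giving 0.
  n17: a read changed (n15 4->0) — executes, giving -2 — identical to its old value.

Note the branch switch — demand abandons n9, n11, n14, which are never re-examined.

Demanding n17 again yields -2.
7 computations run: n3, n4, n5, n6, n7, n15, n17.
The nodes whose values change: x2, n5, n6, n7, n15.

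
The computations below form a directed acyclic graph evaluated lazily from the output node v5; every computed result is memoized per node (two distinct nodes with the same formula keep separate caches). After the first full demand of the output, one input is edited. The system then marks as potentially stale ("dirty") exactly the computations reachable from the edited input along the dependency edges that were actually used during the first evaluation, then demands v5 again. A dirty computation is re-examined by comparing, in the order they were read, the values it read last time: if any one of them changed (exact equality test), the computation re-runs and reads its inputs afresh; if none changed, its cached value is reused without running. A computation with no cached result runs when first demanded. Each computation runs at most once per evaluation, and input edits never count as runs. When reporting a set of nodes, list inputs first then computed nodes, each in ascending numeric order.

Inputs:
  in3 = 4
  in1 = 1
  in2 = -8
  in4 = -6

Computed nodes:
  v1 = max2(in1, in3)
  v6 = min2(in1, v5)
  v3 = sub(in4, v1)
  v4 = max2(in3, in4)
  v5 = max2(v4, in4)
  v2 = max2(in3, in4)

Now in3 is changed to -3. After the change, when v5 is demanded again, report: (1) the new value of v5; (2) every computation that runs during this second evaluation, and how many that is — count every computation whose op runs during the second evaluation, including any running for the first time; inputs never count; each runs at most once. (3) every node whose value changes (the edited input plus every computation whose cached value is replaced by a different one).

First demand of the output computes:
  v4 = max2(4, -6) = 4
  v5 = max2(4, -6) = 4

After the edit, cleaning proceeds:
  v4: a read changed (in3 4->-3) — executes, giving -3.
  v5: a read changed (v4 4->-3) — executes, giving -3.

Demanding v5 again yields -3.
2 computations run: v4, v5.
The nodes whose values change: in3, v4, v5.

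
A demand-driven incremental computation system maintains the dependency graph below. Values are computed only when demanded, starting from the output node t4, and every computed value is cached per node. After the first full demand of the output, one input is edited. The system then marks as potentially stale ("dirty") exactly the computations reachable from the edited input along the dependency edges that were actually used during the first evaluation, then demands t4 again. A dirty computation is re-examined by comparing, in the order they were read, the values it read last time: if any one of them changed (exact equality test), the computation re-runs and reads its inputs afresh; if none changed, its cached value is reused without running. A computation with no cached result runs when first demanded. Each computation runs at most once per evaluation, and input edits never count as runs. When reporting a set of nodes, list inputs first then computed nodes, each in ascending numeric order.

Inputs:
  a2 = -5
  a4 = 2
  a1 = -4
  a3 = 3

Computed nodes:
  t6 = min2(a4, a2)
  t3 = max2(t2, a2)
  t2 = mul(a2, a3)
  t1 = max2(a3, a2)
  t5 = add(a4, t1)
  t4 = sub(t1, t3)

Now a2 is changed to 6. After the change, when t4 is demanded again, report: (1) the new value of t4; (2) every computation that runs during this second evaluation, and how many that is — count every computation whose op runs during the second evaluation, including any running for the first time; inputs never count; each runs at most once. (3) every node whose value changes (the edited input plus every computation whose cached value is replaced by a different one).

New value of t4: -12.
Computations that run: t1, t2, t3, t4 — 4 in total.
Values that change: a2, t1, t2, t3, t4.

First evaluation (everything demanded from the output):
  t1 = max2(3, -5) = 3
  t2 = mul(-5, 3) = -15
  t3 = max2(-15, -5) = -5
  t4 = sub(3, -5) = 8

Propagation after the edit:
  t1: runs — a2 -5->6; result 6.
  t2: runs — a2 -5->6; result 18.
  t3: runs — t2 -15->18; a2 -5->6; result 18.
  t4: runs — t1 3->6; t3 -5->18; result -12.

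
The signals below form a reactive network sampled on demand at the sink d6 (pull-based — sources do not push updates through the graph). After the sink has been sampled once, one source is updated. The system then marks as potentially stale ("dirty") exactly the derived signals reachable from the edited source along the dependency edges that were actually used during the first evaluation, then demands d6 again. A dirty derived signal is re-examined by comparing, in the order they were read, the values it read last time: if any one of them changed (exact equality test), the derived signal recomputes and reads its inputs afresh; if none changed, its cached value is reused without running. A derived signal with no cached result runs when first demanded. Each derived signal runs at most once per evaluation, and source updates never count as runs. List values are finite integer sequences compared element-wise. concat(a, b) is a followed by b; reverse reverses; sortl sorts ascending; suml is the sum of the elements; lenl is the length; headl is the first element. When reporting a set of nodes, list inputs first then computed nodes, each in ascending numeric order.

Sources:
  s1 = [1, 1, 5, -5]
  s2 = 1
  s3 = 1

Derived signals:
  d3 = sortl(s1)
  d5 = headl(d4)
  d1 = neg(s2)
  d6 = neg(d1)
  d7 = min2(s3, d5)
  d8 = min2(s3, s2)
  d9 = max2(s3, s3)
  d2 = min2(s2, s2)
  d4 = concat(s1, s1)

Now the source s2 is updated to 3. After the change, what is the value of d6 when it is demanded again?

d6 now evaluates to 3.

Initial pass — values computed on the first demand:
  d1 = neg(1) = -1
  d6 = neg(-1) = 1

Second demand — change propagation:
  d1: re-runs because s2 1->3; new result -3.
  d6: re-runs because d1 -1->-3; new result 3.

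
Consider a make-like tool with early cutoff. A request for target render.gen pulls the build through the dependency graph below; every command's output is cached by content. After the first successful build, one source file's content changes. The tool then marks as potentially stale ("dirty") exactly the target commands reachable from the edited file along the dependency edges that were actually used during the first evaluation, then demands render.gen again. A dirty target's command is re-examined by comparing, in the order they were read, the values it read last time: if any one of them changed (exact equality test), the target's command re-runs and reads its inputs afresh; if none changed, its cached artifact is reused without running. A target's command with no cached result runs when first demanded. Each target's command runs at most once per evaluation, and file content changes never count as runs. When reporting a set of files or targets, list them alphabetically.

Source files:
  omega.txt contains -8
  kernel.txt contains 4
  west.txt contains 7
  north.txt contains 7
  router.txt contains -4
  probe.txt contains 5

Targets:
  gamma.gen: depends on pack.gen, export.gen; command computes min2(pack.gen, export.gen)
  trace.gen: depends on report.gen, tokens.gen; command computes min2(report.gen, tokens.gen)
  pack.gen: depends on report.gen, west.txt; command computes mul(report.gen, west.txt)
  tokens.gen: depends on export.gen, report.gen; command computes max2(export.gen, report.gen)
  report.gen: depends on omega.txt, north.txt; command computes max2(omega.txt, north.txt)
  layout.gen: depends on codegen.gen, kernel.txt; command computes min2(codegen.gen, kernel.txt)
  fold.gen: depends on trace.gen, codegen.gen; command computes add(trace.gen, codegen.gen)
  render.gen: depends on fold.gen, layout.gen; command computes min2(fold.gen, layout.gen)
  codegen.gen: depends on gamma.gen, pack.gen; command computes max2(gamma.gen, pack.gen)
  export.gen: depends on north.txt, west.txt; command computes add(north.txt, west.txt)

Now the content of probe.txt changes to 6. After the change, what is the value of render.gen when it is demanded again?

Demanding render.gen again yields 4.
Note the shortcut — nothing in the graph depends on probe.txt at all, so no recomputation happens.

First demand of the output computes:
  export.gen = add(7, 7) = 14
  report.gen = max2(-8, 7) = 7
  pack.gen = mul(7, 7) = 49
  gamma.gen = min2(49, 14) = 14
  codegen.gen = max2(14, 49) = 49
  layout.gen = min2(49, 4) = 4
  tokens.gen = max2(14, 7) = 14
  trace.gen = min2(7, 14) = 7
  fold.gen = add(7, 49) = 56
  render.gen = min2(56, 4) = 4

After the edit, cleaning proceeds:
  no node depends on probe.txt at all; the second demand re-runs nothing.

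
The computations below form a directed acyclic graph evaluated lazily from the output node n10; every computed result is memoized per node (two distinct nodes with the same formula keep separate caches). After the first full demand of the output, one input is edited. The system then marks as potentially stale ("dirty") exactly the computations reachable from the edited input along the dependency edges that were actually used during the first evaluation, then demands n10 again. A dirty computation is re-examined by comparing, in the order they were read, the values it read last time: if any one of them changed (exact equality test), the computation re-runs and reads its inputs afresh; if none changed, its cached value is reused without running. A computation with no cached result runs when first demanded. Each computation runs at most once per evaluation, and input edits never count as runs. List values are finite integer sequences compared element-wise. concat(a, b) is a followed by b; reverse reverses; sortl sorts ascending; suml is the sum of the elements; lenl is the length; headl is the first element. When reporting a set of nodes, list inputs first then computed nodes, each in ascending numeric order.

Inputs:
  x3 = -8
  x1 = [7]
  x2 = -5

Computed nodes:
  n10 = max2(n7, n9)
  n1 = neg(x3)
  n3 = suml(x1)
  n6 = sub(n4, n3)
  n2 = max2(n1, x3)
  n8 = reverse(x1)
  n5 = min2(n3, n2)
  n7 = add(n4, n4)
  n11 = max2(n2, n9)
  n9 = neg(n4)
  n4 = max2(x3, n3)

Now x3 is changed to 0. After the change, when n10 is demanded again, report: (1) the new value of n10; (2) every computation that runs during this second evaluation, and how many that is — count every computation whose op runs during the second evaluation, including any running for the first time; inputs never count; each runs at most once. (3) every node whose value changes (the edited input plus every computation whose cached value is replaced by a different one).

First demand of the output computes:
  n3 = suml([7]) = 7
  n4 = max2(-8, 7) = 7
  n7 = add(7, 7) = 14
  n9 = neg(7) = -7
  n10 = max2(14, -7) = 14

After the edit, cleaning proceeds:
  n4: a read changed (x3 -8->0) — executes, giving 7 — identical to its old value.
  n7: dirty, but its reads are unchanged (n4 unchanged, n4 unchanged); cached 14 stands.
  n9: dirty, but its reads are unchanged (n4 unchanged); cached -7 stands.
  n10: dirty, but its reads are unchanged (n7 unchanged, n9 unchanged); cached 14 stands.

Note the absorption at n4: it re-runs yet its value is the same, leaving the output's value untouched.

Demanding n10 again yields 14.
1 computations run: n4.
The nodes whose values change: x3.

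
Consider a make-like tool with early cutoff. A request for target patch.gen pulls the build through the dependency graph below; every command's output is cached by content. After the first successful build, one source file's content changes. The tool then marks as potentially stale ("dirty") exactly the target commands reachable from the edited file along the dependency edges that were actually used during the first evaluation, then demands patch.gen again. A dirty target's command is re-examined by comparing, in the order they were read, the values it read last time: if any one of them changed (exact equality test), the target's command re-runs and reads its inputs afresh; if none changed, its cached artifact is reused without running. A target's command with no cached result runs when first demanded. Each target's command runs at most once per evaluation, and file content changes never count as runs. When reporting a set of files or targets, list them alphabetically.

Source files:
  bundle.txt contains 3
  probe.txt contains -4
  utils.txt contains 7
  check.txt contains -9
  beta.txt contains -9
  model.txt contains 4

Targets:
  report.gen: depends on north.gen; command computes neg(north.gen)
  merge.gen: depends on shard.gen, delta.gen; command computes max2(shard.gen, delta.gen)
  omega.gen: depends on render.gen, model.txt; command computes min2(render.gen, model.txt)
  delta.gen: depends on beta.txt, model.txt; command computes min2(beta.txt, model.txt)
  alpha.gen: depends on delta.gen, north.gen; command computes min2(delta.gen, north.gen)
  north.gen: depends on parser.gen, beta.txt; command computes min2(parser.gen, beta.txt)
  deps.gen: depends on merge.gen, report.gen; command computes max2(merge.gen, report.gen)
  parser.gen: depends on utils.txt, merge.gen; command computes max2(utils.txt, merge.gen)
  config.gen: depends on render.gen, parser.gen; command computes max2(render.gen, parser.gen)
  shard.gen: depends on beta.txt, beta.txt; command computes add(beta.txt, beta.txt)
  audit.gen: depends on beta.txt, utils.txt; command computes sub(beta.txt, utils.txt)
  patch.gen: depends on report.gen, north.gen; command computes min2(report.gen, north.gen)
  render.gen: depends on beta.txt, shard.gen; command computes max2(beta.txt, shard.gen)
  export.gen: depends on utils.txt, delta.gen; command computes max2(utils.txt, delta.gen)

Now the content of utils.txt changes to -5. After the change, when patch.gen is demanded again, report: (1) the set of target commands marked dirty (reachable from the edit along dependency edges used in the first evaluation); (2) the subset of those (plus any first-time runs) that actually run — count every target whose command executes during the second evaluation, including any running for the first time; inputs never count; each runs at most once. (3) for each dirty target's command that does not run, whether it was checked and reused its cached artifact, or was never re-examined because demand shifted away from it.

First demand of the output computes:
  delta.gen = min2(-9, 4) = -9
  shard.gen = add(-9, -9) = -18
  merge.gen = max2(-18, -9) = -9
  parser.gen = max2(7, -9) = 7
  north.gen = min2(7, -9) = -9
  report.gen = neg(-9) = 9
  patch.gen = min2(9, -9) = -9

After the edit, cleaning proceeds:
  parser.gen: a read changed (utils.txt 7->-5) — executes, giving -5.
  north.gen: a read changed (parser.gen 7->-5) — executes, giving -9 — identical to its old value.
  report.gen: dirty, but its reads are unchanged (north.gen unchanged); cached 9 stands.
  patch.gen: dirty, but its reads are unchanged (report.gen unchanged, north.gen unchanged); cached -9 stands.

Note the absorption at north.gen: it re-runs yet its value is the same, leaving the output's value untouched.

The edit dirties: north.gen, parser.gen, patch.gen, report.gen.
2 target commands run: north.gen, parser.gen.
Cache hits after checking: patch.gen, report.gen.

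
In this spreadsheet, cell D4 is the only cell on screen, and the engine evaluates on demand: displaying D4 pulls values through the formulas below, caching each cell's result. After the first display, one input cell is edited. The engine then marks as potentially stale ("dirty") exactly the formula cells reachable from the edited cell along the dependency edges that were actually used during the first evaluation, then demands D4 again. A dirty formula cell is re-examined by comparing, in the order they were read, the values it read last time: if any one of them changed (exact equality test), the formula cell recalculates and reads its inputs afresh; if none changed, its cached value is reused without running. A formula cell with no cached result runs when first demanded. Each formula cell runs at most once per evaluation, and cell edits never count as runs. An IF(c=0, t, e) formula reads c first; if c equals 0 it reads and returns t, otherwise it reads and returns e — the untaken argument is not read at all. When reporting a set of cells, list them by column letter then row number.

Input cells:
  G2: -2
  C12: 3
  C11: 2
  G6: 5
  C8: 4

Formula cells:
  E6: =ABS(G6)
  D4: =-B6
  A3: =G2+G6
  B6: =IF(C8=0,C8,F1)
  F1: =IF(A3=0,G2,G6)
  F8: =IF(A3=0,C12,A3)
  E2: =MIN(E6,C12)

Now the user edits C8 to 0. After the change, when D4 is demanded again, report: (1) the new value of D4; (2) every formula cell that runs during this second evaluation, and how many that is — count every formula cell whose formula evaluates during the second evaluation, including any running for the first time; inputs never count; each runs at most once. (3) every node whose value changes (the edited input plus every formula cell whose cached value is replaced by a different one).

D4 now evaluates to 0.
Run set: B6, D4 (2 run).
Changed values: B6, C8, D4.

Initial pass — values computed on the first demand:
  A3 = -2 + 5 = 3
  F1 = IF(A3=0: A3=3 -> else branch G6) = 5
  B6 = IF(C8=0: C8=4 -> else branch F1) = 5
  D4 = -(5) = -5

Second demand — change propagation:
  B6: re-runs because C8 4->0; new result 0.
  D4: re-runs because B6 5->0; new result 0.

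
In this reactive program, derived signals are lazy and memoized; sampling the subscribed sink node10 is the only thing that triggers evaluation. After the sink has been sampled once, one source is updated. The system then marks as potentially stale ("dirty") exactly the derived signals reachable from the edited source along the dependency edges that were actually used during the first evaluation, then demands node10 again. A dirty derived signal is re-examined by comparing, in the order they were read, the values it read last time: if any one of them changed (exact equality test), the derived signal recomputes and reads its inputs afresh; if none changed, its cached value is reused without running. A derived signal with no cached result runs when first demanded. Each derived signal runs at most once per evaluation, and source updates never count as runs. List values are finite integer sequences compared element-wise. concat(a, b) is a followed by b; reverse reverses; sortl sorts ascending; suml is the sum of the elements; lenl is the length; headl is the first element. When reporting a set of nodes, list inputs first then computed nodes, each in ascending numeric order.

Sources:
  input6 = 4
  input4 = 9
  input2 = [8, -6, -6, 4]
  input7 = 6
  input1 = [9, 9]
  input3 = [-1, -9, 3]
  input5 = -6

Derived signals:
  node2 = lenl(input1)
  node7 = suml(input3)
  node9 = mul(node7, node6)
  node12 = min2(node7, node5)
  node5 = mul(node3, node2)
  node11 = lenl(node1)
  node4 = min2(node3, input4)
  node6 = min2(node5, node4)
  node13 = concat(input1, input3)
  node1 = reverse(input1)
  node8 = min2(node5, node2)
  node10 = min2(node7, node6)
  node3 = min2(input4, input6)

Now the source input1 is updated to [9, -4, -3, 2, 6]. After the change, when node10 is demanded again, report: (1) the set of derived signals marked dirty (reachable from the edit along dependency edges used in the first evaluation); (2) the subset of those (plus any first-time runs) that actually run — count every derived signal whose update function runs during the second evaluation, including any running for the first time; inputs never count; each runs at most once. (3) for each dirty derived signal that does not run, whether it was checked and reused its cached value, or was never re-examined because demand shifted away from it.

The edit dirties: node2, node5, node6, node10.
3 derived signals run: node2, node5, node6.
Cache hits after checking: node10.
Note the absorption at node6: it re-runs yet its value is the same, leaving the output's value untouched.

First demand of the output computes:
  node2 = lenl([9, 9]) = 2
  node3 = min2(9, 4) = 4
  node4 = min2(4, 9) = 4
  node5 = mul(4, 2) = 8
  node6 = min2(8, 4) = 4
  node7 = suml([-1, -9, 3]) = -7
  node10 = min2(-7, 4) = -7

After the edit, cleaning proceeds:
  node2: a read changed (input1 [9, 9]->[9, -4, -3, 2, 6]) — executes, giving 5.
  node5: a read changed (node2 2->5) — executes, giving 20.
  node6: a read changed (node5 8->20) — executes, giving 4 — identical to its old value.
  node10: dirty, but its reads are unchanged (node7 unchanged, node6 unchanged); cached -7 stands.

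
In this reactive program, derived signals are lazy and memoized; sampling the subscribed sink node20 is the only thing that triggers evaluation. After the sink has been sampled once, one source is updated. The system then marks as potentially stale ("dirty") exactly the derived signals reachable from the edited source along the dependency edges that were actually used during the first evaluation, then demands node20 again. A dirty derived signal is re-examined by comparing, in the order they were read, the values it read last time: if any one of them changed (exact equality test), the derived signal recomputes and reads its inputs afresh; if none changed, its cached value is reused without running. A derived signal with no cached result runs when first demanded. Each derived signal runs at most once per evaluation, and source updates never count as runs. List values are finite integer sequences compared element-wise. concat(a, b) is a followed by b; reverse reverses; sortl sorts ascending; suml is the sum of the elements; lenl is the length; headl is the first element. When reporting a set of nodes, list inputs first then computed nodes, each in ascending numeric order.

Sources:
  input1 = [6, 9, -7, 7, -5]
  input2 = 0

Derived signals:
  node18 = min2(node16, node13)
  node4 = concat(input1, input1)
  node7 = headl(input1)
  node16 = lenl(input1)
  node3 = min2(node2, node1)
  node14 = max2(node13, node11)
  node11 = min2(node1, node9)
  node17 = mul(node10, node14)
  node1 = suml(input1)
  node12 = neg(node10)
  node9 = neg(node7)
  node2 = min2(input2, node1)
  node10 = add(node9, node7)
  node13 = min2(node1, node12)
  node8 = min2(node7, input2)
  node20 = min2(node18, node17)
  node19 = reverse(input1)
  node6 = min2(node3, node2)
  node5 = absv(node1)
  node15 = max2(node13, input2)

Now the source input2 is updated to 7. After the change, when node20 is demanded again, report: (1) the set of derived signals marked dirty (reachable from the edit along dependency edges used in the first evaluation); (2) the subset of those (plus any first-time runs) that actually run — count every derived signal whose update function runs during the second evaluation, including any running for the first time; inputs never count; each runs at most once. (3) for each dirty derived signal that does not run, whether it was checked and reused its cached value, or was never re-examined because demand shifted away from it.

First demand of the output computes:
  node1 = suml([6, 9, -7, 7, -5]) = 10
  node7 = headl([6, 9, -7, 7, -5]) = 6
  node9 = neg(6) = -6
  node10 = add(-6, 6) = 0
  node11 = min2(10, -6) = -6
  node12 = neg(0) = 0
  node13 = min2(10, 0) = 0
  node14 = max2(0, -6) = 0
  node16 = lenl([6, 9, -7, 7, -5]) = 5
  node17 = mul(0, 0) = 0
  node18 = min2(5, 0) = 0
  node20 = min2(0, 0) = 0

After the edit, cleaning proceeds:
  input2 only reaches undemanded nodes; the second demand re-runs nothing.

Note the shortcut — input2 feeds only undemanded nodes, so no recomputation happens.

The edit dirties: none.
0 derived signals run: none.
No dirty derived signal escaped a run.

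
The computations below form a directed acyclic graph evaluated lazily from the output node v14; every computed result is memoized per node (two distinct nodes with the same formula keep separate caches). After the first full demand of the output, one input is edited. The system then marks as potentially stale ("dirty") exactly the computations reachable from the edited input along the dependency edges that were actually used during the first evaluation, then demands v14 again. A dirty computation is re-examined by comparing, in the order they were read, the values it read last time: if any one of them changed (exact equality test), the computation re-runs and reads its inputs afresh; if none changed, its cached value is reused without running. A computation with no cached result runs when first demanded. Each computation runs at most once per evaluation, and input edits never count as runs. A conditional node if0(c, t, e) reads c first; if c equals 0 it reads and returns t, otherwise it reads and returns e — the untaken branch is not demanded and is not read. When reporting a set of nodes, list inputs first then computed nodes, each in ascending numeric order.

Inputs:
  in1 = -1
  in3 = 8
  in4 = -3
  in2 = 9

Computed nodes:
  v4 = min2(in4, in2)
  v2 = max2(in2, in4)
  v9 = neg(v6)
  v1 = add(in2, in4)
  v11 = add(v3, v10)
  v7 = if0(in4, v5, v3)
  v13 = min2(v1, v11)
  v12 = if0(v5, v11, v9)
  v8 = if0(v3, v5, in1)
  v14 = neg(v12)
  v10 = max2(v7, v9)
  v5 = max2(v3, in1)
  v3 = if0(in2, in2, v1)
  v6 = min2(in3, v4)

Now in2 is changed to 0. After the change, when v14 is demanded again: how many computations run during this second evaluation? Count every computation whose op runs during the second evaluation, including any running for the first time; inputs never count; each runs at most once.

7 computations run: v3, v4, v5, v7, v10, v11, v12.
Note the branch switch — demand abandons v1, which is never re-examined.

First demand of the output computes:
  v1 = add(9, -3) = 6
  v3 = if0(in2=9 -> else branch v1) = 6
  v4 = min2(-3, 9) = -3
  v5 = max2(6, -1) = 6
  v6 = min2(8, -3) = -3
  v9 = neg(-3) = 3
  v12 = if0(v5=6 -> else branch v9) = 3
  v14 = neg(3) = -3

After the edit, cleaning proceeds:
  v1: stays stale; no demand reaches it after the flip.
  v3: a read changed (in2 9->0) — executes, giving 0.
  v4: a read changed (in2 9->0) — executes, giving -3 — identical to its old value.
  v5: a read changed (v3 6->0) — executes, giving 0.
  v6: dirty, but its reads are unchanged (in3 unchanged, v4 unchanged); cached -3 stands.
  v7: had never run; runs now, result 0.
  v9: dirty, but its reads are unchanged (v6 unchanged); cached 3 stands.
  v10: had never run; runs now, result 3.
  v11: had never run; runs now, result 3.
  v12: a read changed (v5 6->0) — executes, giving 3 — identical to its old value.
  v14: dirty, but its reads are unchanged (v12 unchanged); cached -3 stands.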